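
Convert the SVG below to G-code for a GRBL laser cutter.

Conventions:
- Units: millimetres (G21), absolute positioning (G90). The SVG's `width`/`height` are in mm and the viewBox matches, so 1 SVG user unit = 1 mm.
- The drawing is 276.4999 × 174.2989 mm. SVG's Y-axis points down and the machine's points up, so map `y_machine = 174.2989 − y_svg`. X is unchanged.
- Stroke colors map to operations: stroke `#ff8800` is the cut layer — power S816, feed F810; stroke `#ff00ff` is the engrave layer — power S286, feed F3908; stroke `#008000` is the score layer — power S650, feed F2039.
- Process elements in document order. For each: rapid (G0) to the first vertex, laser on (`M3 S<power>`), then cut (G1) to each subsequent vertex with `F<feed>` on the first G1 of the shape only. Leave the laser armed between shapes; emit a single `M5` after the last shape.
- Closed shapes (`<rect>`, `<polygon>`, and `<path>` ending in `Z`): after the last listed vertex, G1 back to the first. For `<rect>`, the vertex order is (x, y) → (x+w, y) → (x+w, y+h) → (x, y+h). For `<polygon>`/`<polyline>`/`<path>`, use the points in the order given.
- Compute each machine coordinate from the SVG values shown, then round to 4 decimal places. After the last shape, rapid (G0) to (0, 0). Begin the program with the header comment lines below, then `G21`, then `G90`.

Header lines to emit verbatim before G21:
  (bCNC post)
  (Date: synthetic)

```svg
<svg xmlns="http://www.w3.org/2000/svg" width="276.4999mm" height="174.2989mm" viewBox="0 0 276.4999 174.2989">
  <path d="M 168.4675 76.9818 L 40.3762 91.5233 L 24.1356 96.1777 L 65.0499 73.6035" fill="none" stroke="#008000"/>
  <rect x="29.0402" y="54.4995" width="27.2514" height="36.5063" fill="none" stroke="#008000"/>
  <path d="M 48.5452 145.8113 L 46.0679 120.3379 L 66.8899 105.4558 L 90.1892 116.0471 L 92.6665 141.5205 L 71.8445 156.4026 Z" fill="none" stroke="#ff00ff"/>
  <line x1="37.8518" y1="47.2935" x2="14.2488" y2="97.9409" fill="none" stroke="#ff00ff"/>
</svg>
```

(bCNC post)
(Date: synthetic)
G21
G90
G0 X168.4675 Y97.3171
M3 S650
G1 X40.3762 Y82.7756 F2039
G1 X24.1356 Y78.1212
G1 X65.0499 Y100.6954
G0 X29.0402 Y119.7994
M3 S650
G1 X56.2916 Y119.7994 F2039
G1 X56.2916 Y83.2931
G1 X29.0402 Y83.2931
G1 X29.0402 Y119.7994
G0 X48.5452 Y28.4876
M3 S286
G1 X46.0679 Y53.9610 F3908
G1 X66.8899 Y68.8431
G1 X90.1892 Y58.2518
G1 X92.6665 Y32.7784
G1 X71.8445 Y17.8963
G1 X48.5452 Y28.4876
G0 X37.8518 Y127.0054
M3 S286
G1 X14.2488 Y76.3580 F3908
M5
G0 X0.0000 Y0.0000

1 u = 1 mm; y_m = 174.2989 − y.

[1] `<path>` open polyline, #008000→score S650 F2039: (168.4675,97.3171) → (40.3762,82.7756) → (24.1356,78.1212) → (65.0499,100.6954)

[2] `<rect>` rectangle, #008000→score S650 F2039: (29.0402,119.7994) → (56.2916,119.7994) → (56.2916,83.2931) → (29.0402,83.2931) → (29.0402,119.7994) (closed)

[3] `<path>` regular polygon, #ff00ff→engrave S286 F3908: (48.5452,28.4876) → (46.0679,53.9610) → (66.8899,68.8431) → (90.1892,58.2518) → (92.6665,32.7784) → (71.8445,17.8963) → (48.5452,28.4876) (closed)

[4] `<line>` line segment, #ff00ff→engrave S286 F3908: (37.8518,127.0054) → (14.2488,76.3580)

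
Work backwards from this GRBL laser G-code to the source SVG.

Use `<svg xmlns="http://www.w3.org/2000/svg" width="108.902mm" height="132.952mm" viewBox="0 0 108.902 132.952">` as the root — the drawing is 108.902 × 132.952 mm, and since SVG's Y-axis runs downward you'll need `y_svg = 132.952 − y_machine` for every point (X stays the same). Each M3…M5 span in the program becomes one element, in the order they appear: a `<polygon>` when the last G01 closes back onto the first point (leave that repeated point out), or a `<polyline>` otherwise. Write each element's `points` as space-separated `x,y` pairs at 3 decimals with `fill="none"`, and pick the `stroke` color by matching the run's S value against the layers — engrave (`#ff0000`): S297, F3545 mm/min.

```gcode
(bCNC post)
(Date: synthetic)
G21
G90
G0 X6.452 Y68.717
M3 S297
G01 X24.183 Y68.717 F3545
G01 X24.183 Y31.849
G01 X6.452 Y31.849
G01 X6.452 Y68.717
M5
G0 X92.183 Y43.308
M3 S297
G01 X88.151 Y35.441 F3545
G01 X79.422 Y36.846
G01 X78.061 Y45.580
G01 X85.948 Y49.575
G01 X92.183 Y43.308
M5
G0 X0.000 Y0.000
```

<svg xmlns="http://www.w3.org/2000/svg" width="108.902mm" height="132.952mm" viewBox="0 0 108.902 132.952">
  <polygon points="6.452,64.235 24.183,64.235 24.183,101.103 6.452,101.103" fill="none" stroke="#ff0000"/>
  <polygon points="92.183,89.644 88.151,97.511 79.422,96.106 78.061,87.372 85.948,83.377" fill="none" stroke="#ff0000"/>
</svg>

Each laser-on run becomes one SVG element. Flip Y back into SVG space with y_svg = 132.952 − y_machine. Every run uses S297, so all elements get stroke `#ff0000` (engrave).

Run 1: The run returns to its start, so emit a `<polygon>` with points (Y-flipped): 6.452,64.235 24.183,64.235 24.183,101.103 6.452,101.103.

Run 2: The run returns to its start, so emit a `<polygon>` with points (Y-flipped): 92.183,89.644 88.151,97.511 79.422,96.106 78.061,87.372 85.948,83.377.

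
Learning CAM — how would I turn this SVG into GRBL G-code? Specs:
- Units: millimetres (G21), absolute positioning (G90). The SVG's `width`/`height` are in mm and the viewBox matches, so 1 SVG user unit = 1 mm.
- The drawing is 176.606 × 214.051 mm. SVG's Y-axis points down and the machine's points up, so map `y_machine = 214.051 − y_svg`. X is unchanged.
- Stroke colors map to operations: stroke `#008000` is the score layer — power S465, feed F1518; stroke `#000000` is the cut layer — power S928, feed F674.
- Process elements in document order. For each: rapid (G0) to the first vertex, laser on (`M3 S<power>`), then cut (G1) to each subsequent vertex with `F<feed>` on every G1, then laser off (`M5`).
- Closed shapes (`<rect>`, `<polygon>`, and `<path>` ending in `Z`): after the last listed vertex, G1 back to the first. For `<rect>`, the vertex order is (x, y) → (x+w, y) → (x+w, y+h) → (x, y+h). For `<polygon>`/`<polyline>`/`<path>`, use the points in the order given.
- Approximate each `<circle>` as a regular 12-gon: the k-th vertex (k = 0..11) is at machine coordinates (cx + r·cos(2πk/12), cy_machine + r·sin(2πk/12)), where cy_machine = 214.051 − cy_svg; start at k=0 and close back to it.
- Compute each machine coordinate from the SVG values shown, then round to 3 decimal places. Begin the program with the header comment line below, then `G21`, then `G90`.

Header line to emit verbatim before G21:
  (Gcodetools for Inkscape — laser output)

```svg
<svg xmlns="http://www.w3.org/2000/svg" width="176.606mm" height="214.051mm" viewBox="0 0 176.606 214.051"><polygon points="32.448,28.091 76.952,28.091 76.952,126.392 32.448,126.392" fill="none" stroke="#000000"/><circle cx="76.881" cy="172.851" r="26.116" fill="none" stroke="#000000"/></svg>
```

(Gcodetools for Inkscape — laser output)
G21
G90
G0 X32.448 Y185.960
M3 S928
G1 X76.952 Y185.960 F674
G1 X76.952 Y87.659 F674
G1 X32.448 Y87.659 F674
G1 X32.448 Y185.960 F674
M5
G0 X102.997 Y41.200
M3 S928
G1 X99.498 Y54.258 F674
G1 X89.939 Y63.817 F674
G1 X76.881 Y67.316 F674
G1 X63.823 Y63.817 F674
G1 X54.264 Y54.258 F674
G1 X50.765 Y41.200 F674
G1 X54.264 Y28.142 F674
G1 X63.823 Y18.583 F674
G1 X76.881 Y15.084 F674
G1 X89.939 Y18.583 F674
G1 X99.498 Y28.142 F674
G1 X102.997 Y41.200 F674
M5

1 u = 1 mm; y_m = 214.051 − y.

[1] `<polygon>` rectangle, #000000→cut S928 F674: (32.448,185.960) → (76.952,185.960) → (76.952,87.659) → (32.448,87.659) → (32.448,185.960) (closed)

[2] `<circle>` circle, #000000→cut S928 F674: (102.997,41.200) → (99.498,54.258) → (89.939,63.817) → (76.881,67.316) → (63.823,63.817) → (54.264,54.258) → (50.765,41.200) → (54.264,28.142) → (63.823,18.583) → (76.881,15.084) → (89.939,18.583) → (99.498,28.142) → (102.997,41.200) (closed)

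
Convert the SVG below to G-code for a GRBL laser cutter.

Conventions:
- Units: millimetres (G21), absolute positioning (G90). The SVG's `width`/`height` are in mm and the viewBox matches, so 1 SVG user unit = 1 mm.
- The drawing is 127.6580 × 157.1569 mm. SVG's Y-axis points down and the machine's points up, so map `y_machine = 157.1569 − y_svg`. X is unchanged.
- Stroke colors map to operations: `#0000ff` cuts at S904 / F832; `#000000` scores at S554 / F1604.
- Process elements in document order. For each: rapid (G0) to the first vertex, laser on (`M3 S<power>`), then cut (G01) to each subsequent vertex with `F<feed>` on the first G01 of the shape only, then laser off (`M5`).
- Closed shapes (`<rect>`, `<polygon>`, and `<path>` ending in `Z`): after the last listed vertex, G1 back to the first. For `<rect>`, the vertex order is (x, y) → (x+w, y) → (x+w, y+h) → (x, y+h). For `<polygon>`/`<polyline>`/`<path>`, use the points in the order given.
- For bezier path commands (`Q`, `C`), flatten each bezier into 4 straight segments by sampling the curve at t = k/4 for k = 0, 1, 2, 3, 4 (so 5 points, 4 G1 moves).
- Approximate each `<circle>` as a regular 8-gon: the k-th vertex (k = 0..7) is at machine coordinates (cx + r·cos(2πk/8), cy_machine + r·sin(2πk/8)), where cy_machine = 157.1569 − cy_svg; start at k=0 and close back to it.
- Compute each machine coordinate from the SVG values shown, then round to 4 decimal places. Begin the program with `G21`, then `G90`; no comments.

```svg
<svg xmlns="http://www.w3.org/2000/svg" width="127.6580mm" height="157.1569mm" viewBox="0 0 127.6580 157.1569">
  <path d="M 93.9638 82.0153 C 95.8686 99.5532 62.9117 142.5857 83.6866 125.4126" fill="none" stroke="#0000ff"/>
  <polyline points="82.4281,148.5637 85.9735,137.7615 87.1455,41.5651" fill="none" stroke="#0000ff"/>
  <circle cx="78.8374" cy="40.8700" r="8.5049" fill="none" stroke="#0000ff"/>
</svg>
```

G21
G90
G0 X93.9638 Y75.1416
M3 S904
G01 X90.2401 Y58.5470 F832
G01 X81.7489 Y40.4263
G01 X76.7959 Y28.8140
G01 X83.6866 Y31.7443
M5
G0 X82.4281 Y8.5932
M3 S904
G01 X85.9735 Y19.3954 F832
G01 X87.1455 Y115.5918
M5
G0 X87.3423 Y116.2869
M3 S904
G01 X84.8513 Y122.3008 F832
G01 X78.8374 Y124.7918
G01 X72.8235 Y122.3008
G01 X70.3325 Y116.2869
G01 X72.8235 Y110.2730
G01 X78.8374 Y107.7820
G01 X84.8513 Y110.2730
G01 X87.3423 Y116.2869
M5

1 u = 1 mm; y_m = 157.1569 − y.

[1] `<path>` cubic bezier, #0000ff→cut S904 F832: (93.9638,75.1416) → (90.2401,58.5470) → (81.7489,40.4263) → (76.7959,28.8140) → (83.6866,31.7443)

[2] `<polyline>` open polyline, #0000ff→cut S904 F832: (82.4281,8.5932) → (85.9735,19.3954) → (87.1455,115.5918)

[3] `<circle>` circle, #0000ff→cut S904 F832: (87.3423,116.2869) → (84.8513,122.3008) → (78.8374,124.7918) → (72.8235,122.3008) → (70.3325,116.2869) → (72.8235,110.2730) → (78.8374,107.7820) → (84.8513,110.2730) → (87.3423,116.2869) (closed)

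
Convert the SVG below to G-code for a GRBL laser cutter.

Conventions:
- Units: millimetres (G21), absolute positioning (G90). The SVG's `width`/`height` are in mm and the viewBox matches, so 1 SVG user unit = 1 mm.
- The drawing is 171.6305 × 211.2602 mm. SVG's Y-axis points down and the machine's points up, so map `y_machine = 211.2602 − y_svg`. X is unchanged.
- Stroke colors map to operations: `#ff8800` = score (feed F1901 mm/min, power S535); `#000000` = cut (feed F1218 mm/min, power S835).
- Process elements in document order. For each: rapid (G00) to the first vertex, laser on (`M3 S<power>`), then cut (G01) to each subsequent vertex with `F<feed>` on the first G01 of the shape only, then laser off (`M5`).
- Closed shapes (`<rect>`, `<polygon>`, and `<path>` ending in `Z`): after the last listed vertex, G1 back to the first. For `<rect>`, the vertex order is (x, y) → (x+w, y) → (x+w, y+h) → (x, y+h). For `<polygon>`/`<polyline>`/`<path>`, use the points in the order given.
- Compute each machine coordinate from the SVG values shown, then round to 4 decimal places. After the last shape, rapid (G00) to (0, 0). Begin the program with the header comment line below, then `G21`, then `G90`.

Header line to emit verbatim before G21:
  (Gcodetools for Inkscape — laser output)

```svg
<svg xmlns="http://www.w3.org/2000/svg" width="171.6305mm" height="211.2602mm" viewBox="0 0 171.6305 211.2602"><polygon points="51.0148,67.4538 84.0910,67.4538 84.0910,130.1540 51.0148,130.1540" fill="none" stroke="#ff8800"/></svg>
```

(Gcodetools for Inkscape — laser output)
G21
G90
G00 X51.0148 Y143.8064
M3 S535
G01 X84.0910 Y143.8064 F1901
G01 X84.0910 Y81.1062
G01 X51.0148 Y81.1062
G01 X51.0148 Y143.8064
M5
G00 X0.0000 Y0.0000

Since the viewBox matches the mm dimensions, user units are millimetres directly. The only transform is the Y-flip y_m = 211.2602 − y_svg.

Shape 1 is a rectangle drawn with `<polygon>`. Its stroke #ff8800 means score at S535, F1901. After flipping Y the toolpath is (51.0148,143.8064) → (84.0910,143.8064) → (84.0910,81.1062) → (51.0148,81.1062) → (51.0148,143.8064), returning to the start.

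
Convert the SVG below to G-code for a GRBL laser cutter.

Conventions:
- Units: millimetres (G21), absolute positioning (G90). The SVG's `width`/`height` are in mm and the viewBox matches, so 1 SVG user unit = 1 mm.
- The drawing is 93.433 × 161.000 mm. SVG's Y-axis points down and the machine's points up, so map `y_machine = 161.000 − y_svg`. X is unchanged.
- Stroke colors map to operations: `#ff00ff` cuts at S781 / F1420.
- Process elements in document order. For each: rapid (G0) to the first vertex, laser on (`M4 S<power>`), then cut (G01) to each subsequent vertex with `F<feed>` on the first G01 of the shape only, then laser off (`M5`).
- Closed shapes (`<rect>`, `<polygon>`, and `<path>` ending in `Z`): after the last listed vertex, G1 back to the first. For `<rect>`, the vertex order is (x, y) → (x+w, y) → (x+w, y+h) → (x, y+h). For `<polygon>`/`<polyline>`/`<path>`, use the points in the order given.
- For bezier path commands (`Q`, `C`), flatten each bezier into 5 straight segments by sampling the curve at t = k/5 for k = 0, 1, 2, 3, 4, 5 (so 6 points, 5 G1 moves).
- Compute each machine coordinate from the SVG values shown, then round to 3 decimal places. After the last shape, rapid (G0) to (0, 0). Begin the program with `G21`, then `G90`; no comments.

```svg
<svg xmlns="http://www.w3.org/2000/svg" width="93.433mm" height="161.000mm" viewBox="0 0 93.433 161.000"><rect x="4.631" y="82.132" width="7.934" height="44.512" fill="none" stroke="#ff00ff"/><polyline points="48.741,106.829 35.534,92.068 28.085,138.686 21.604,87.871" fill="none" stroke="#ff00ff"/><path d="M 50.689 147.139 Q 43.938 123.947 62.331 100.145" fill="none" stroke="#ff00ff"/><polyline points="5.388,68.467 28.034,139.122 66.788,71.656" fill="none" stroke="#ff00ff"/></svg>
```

G21
G90
G0 X4.631 Y78.868
M4 S781
G01 X12.565 Y78.868 F1420
G01 X12.565 Y34.356
G01 X4.631 Y34.356
G01 X4.631 Y78.868
M5
G0 X48.741 Y54.171
M4 S781
G01 X35.534 Y68.932 F1420
G01 X28.085 Y22.314
G01 X21.604 Y73.129
M5
G0 X50.689 Y13.861
M4 S781
G01 X48.994 Y23.162 F1420
G01 X49.311 Y32.512
G01 X51.640 Y41.911
G01 X55.980 Y51.359
G01 X62.331 Y60.855
M5
G0 X5.388 Y92.533
M4 S781
G01 X28.034 Y21.878 F1420
G01 X66.788 Y89.344
M5
G0 X0.000 Y0.000

1 u = 1 mm; y_m = 161.000 − y.

[1] `<rect>` rectangle, #ff00ff→cut S781 F1420: (4.631,78.868) → (12.565,78.868) → (12.565,34.356) → (4.631,34.356) → (4.631,78.868) (closed)

[2] `<polyline>` open polyline, #ff00ff→cut S781 F1420: (48.741,54.171) → (35.534,68.932) → (28.085,22.314) → (21.604,73.129)

[3] `<path>` quadratic bezier, #ff00ff→cut S781 F1420: (50.689,13.861) → (48.994,23.162) → (49.311,32.512) → (51.640,41.911) → (55.980,51.359) → (62.331,60.855)

[4] `<polyline>` open polyline, #ff00ff→cut S781 F1420: (5.388,92.533) → (28.034,21.878) → (66.788,89.344)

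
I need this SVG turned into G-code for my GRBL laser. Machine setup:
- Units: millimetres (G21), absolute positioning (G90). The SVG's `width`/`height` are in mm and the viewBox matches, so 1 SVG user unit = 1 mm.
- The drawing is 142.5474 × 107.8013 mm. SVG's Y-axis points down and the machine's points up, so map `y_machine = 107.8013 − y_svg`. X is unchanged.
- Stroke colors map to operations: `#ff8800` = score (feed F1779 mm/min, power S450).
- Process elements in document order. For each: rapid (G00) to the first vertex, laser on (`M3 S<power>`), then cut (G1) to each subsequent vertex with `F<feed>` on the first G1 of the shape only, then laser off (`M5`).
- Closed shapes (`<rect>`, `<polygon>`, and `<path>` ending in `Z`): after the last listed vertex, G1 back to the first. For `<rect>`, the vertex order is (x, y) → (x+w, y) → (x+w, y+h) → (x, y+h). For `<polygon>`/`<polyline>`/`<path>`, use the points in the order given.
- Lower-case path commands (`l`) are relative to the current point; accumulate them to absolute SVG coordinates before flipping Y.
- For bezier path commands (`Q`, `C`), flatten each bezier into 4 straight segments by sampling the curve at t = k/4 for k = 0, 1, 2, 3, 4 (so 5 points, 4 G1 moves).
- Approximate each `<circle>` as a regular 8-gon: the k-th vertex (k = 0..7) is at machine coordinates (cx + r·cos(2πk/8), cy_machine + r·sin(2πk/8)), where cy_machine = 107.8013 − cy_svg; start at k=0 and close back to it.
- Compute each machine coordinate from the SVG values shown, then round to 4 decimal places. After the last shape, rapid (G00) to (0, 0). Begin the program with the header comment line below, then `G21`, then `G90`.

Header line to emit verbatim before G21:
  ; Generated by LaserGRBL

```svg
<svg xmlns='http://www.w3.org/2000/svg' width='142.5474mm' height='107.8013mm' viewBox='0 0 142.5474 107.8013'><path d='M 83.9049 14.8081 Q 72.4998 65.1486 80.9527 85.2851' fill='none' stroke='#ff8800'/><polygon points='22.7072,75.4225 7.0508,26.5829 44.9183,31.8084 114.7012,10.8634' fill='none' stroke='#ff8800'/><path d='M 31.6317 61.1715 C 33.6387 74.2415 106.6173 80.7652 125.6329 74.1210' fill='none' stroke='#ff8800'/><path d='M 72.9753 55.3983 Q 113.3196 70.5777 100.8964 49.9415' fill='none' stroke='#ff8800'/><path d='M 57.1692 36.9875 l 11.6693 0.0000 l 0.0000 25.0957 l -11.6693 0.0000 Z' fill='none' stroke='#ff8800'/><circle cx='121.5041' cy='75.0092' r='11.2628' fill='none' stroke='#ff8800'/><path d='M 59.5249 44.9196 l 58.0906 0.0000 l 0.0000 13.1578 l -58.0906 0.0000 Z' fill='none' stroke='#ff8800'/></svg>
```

Since the viewBox matches the mm dimensions, user units are millimetres directly. The only transform is the Y-flip y_m = 107.8013 − y_svg.

Shape 1 is a quadratic bezier drawn with `<path>`. Its stroke #ff8800 means score at S450, F1779. After flipping Y the toolpath is (83.9049,92.9932) → (79.4435,69.7107) → (77.4643,50.2037) → (77.9674,34.4722) → (80.9527,22.5162).

Shape 2 is a closed polygon drawn with `<polygon>`. Its stroke #ff8800 means score at S450, F1779. After flipping Y the toolpath is (22.7072,32.3788) → (7.0508,81.2184) → (44.9183,75.9929) → (114.7012,96.9379) → (22.7072,32.3788), returning to the start.

Shape 3 is a cubic bezier drawn with `<path>`. Its stroke #ff8800 means score at S450, F1779. After flipping Y the toolpath is (31.6317,46.6298) → (44.4920,38.1582) → (72.2541,32.7622) → (103.2052,31.0627) → (125.6329,33.6803).

Shape 4 is a quadratic bezier drawn with `<path>`. Its stroke #ff8800 means score at S450, F1779. After flipping Y the toolpath is (72.9753,52.4030) → (89.8495,47.0518) → (100.1277,46.1775) → (103.8100,49.7802) → (100.8964,57.8598).

Shape 5 is a rectangle drawn with `<path>`. Its stroke #ff8800 means score at S450, F1779. After flipping Y the toolpath is (57.1692,70.8138) → (68.8385,70.8138) → (68.8385,45.7181) → (57.1692,45.7181) → (57.1692,70.8138), returning to the start.

Shape 6 is a circle drawn with `<circle>`. Its stroke #ff8800 means score at S450, F1779. After flipping Y the toolpath is (132.7669,32.7921) → (129.4681,40.7561) → (121.5041,44.0549) → (113.5401,40.7561) → (110.2413,32.7921) → (113.5401,24.8281) → (121.5041,21.5293) → (129.4681,24.8281) → (132.7669,32.7921), returning to the start.

Shape 7 is a rectangle drawn with `<path>`. Its stroke #ff8800 means score at S450, F1779. After flipping Y the toolpath is (59.5249,62.8817) → (117.6155,62.8817) → (117.6155,49.7239) → (59.5249,49.7239) → (59.5249,62.8817), returning to the start.

; Generated by LaserGRBL
G21
G90
G00 X83.9049 Y92.9932
M3 S450
G1 X79.4435 Y69.7107 F1779
G1 X77.4643 Y50.2037
G1 X77.9674 Y34.4722
G1 X80.9527 Y22.5162
M5
G00 X22.7072 Y32.3788
M3 S450
G1 X7.0508 Y81.2184 F1779
G1 X44.9183 Y75.9929
G1 X114.7012 Y96.9379
G1 X22.7072 Y32.3788
M5
G00 X31.6317 Y46.6298
M3 S450
G1 X44.4920 Y38.1582 F1779
G1 X72.2541 Y32.7622
G1 X103.2052 Y31.0627
G1 X125.6329 Y33.6803
M5
G00 X72.9753 Y52.4030
M3 S450
G1 X89.8495 Y47.0518 F1779
G1 X100.1277 Y46.1775
G1 X103.8100 Y49.7802
G1 X100.8964 Y57.8598
M5
G00 X57.1692 Y70.8138
M3 S450
G1 X68.8385 Y70.8138 F1779
G1 X68.8385 Y45.7181
G1 X57.1692 Y45.7181
G1 X57.1692 Y70.8138
M5
G00 X132.7669 Y32.7921
M3 S450
G1 X129.4681 Y40.7561 F1779
G1 X121.5041 Y44.0549
G1 X113.5401 Y40.7561
G1 X110.2413 Y32.7921
G1 X113.5401 Y24.8281
G1 X121.5041 Y21.5293
G1 X129.4681 Y24.8281
G1 X132.7669 Y32.7921
M5
G00 X59.5249 Y62.8817
M3 S450
G1 X117.6155 Y62.8817 F1779
G1 X117.6155 Y49.7239
G1 X59.5249 Y49.7239
G1 X59.5249 Y62.8817
M5
G00 X0.0000 Y0.0000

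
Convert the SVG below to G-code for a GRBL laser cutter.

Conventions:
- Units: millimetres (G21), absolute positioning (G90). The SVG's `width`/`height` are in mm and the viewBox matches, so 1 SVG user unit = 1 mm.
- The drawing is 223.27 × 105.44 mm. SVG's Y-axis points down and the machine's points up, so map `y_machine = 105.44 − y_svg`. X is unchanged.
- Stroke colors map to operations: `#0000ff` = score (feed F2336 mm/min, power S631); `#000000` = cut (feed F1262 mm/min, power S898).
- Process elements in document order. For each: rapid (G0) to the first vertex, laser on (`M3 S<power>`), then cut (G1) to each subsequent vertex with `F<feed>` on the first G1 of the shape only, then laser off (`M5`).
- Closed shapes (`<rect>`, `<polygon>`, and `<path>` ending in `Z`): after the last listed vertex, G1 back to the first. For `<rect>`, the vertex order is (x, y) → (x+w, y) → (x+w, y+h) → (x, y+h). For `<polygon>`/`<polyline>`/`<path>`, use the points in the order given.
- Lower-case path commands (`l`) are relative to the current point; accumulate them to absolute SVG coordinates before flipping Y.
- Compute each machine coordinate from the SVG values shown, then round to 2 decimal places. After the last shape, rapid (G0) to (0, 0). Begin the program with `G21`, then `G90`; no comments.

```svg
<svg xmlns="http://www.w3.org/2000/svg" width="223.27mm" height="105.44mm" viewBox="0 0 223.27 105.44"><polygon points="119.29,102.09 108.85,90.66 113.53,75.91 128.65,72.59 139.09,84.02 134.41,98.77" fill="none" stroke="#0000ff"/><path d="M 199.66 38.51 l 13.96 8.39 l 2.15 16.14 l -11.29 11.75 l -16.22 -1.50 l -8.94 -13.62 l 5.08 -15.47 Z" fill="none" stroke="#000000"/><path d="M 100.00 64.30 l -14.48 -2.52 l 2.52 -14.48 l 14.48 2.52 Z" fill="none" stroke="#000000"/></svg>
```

G21
G90
G0 X119.29 Y3.35
M3 S631
G1 X108.85 Y14.78 F2336
G1 X113.53 Y29.53
G1 X128.65 Y32.85
G1 X139.09 Y21.42
G1 X134.41 Y6.67
G1 X119.29 Y3.35
M5
G0 X199.66 Y66.93
M3 S898
G1 X213.62 Y58.54 F1262
G1 X215.77 Y42.40
G1 X204.48 Y30.65
G1 X188.26 Y32.15
G1 X179.32 Y45.77
G1 X184.40 Y61.24
G1 X199.66 Y66.93
M5
G0 X100.00 Y41.14
M3 S898
G1 X85.52 Y43.66 F1262
G1 X88.04 Y58.14
G1 X102.52 Y55.62
G1 X100.00 Y41.14
M5
G0 X0.00 Y0.00

1 u = 1 mm; y_m = 105.44 − y.

[1] `<polygon>` regular polygon, #0000ff→score S631 F2336: (119.29,3.35) → (108.85,14.78) → (113.53,29.53) → (128.65,32.85) → (139.09,21.42) → (134.41,6.67) → (119.29,3.35) (closed)

[2] `<path>` regular polygon, #000000→cut S898 F1262: (199.66,66.93) → (213.62,58.54) → (215.77,42.40) → (204.48,30.65) → (188.26,32.15) → (179.32,45.77) → (184.40,61.24) → (199.66,66.93) (closed)

[3] `<path>` regular polygon, #000000→cut S898 F1262: (100.00,41.14) → (85.52,43.66) → (88.04,58.14) → (102.52,55.62) → (100.00,41.14) (closed)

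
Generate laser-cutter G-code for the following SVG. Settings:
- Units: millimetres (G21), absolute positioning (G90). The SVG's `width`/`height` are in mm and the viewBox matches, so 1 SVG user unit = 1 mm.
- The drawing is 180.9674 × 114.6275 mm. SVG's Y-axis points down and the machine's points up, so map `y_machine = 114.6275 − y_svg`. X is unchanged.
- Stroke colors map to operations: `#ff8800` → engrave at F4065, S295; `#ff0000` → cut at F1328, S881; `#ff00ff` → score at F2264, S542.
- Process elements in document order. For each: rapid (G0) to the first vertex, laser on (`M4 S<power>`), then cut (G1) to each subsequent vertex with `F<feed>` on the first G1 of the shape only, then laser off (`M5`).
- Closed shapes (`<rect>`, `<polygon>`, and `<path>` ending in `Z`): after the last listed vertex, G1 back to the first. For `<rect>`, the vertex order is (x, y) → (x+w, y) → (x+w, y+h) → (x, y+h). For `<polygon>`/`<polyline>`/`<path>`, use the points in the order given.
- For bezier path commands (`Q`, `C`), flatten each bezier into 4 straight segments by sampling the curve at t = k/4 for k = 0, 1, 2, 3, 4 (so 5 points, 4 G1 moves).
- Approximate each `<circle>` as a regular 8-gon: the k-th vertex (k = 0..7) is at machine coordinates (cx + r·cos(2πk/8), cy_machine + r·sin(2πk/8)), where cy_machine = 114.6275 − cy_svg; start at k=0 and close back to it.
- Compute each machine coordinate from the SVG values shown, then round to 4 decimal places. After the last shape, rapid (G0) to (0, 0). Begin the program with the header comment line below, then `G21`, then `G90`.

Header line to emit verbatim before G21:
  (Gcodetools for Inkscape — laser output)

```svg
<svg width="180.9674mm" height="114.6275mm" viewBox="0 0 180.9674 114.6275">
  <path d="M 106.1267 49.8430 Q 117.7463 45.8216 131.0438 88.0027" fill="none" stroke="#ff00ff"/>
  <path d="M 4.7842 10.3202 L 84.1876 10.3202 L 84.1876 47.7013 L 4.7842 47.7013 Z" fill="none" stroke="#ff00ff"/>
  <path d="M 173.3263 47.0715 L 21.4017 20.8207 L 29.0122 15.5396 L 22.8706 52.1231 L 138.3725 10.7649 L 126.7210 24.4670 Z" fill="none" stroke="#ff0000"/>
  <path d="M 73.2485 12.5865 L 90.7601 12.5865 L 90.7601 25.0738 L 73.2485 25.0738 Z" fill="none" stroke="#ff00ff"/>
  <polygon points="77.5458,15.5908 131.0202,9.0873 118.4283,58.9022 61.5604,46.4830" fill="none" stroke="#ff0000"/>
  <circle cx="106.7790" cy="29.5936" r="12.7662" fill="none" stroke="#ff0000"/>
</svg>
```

(Gcodetools for Inkscape — laser output)
G21
G90
G0 X106.1267 Y64.7845
M4 S542
G1 X112.0414 Y63.9075 F2264
G1 X118.1658 Y57.2553
G1 X124.4999 Y44.8277
G1 X131.0438 Y26.6248
M5
G0 X4.7842 Y104.3073
M4 S542
G1 X84.1876 Y104.3073 F2264
G1 X84.1876 Y66.9262
G1 X4.7842 Y66.9262
G1 X4.7842 Y104.3073
M5
G0 X173.3263 Y67.5560
M4 S881
G1 X21.4017 Y93.8068 F1328
G1 X29.0122 Y99.0879
G1 X22.8706 Y62.5044
G1 X138.3725 Y103.8626
G1 X126.7210 Y90.1605
G1 X173.3263 Y67.5560
M5
G0 X73.2485 Y102.0410
M4 S542
G1 X90.7601 Y102.0410 F2264
G1 X90.7601 Y89.5537
G1 X73.2485 Y89.5537
G1 X73.2485 Y102.0410
M5
G0 X77.5458 Y99.0367
M4 S881
G1 X131.0202 Y105.5402 F1328
G1 X118.4283 Y55.7253
G1 X61.5604 Y68.1445
G1 X77.5458 Y99.0367
M5
G0 X119.5452 Y85.0339
M4 S881
G1 X115.8061 Y94.0610 F1328
G1 X106.7790 Y97.8001
G1 X97.7519 Y94.0610
G1 X94.0128 Y85.0339
G1 X97.7519 Y76.0068
G1 X106.7790 Y72.2677
G1 X115.8061 Y76.0068
G1 X119.5452 Y85.0339
M5
G0 X0.0000 Y0.0000

1 u = 1 mm; y_m = 114.6275 − y.

[1] `<path>` quadratic bezier, #ff00ff→score S542 F2264: (106.1267,64.7845) → (112.0414,63.9075) → (118.1658,57.2553) → (124.4999,44.8277) → (131.0438,26.6248)

[2] `<path>` rectangle, #ff00ff→score S542 F2264: (4.7842,104.3073) → (84.1876,104.3073) → (84.1876,66.9262) → (4.7842,66.9262) → (4.7842,104.3073) (closed)

[3] `<path>` closed polygon, #ff0000→cut S881 F1328: (173.3263,67.5560) → (21.4017,93.8068) → (29.0122,99.0879) → (22.8706,62.5044) → (138.3725,103.8626) → (126.7210,90.1605) → (173.3263,67.5560) (closed)

[4] `<path>` rectangle, #ff00ff→score S542 F2264: (73.2485,102.0410) → (90.7601,102.0410) → (90.7601,89.5537) → (73.2485,89.5537) → (73.2485,102.0410) (closed)

[5] `<polygon>` closed polygon, #ff0000→cut S881 F1328: (77.5458,99.0367) → (131.0202,105.5402) → (118.4283,55.7253) → (61.5604,68.1445) → (77.5458,99.0367) (closed)

[6] `<circle>` circle, #ff0000→cut S881 F1328: (119.5452,85.0339) → (115.8061,94.0610) → (106.7790,97.8001) → (97.7519,94.0610) → (94.0128,85.0339) → (97.7519,76.0068) → (106.7790,72.2677) → (115.8061,76.0068) → (119.5452,85.0339) (closed)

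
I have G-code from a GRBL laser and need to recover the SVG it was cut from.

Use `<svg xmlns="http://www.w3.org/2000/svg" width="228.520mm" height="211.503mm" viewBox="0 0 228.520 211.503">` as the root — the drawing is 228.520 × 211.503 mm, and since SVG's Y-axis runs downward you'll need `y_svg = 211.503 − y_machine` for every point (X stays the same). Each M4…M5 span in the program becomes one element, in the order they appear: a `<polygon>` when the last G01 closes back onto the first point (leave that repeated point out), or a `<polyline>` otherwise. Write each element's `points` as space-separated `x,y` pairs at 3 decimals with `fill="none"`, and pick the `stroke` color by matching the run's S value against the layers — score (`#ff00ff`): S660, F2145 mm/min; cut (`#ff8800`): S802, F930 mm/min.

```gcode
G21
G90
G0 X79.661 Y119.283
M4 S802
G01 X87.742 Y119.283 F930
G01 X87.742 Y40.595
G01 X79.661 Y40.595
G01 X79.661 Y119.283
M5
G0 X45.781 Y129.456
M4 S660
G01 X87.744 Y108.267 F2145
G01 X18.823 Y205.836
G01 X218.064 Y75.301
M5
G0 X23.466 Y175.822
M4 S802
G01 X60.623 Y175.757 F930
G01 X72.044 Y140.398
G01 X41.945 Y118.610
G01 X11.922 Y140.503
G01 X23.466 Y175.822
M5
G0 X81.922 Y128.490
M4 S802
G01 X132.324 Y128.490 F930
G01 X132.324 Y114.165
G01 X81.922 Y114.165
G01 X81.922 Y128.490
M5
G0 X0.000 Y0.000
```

Each laser-on run becomes one SVG element. Flip Y back into SVG space with y_svg = 211.503 − y_machine.

Run 1: S802 ⇒ cut layer `#ff8800`. The run returns to its start, so emit a `<polygon>` with points (Y-flipped): 79.661,92.220 87.742,92.220 87.742,170.908 79.661,170.908.

Run 2: power S660 maps to stroke `#ff00ff` (score). The run is open, so emit a `<polyline>` with points (Y-flipped): 45.781,82.047 87.744,103.236 18.823,5.667 218.064,136.202.

Run 3: the run's S802 means `#ff8800` (cut). The run returns to its start, so emit a `<polygon>` with points (Y-flipped): 23.466,35.681 60.623,35.746 72.044,71.105 41.945,92.893 11.922,71.000.

Run 4: S802 ⇒ cut layer `#ff8800`. The run returns to its start, so emit a `<polygon>` with points (Y-flipped): 81.922,83.013 132.324,83.013 132.324,97.338 81.922,97.338.

<svg xmlns="http://www.w3.org/2000/svg" width="228.520mm" height="211.503mm" viewBox="0 0 228.520 211.503">
  <polygon points="79.661,92.220 87.742,92.220 87.742,170.908 79.661,170.908" fill="none" stroke="#ff8800"/>
  <polyline points="45.781,82.047 87.744,103.236 18.823,5.667 218.064,136.202" fill="none" stroke="#ff00ff"/>
  <polygon points="23.466,35.681 60.623,35.746 72.044,71.105 41.945,92.893 11.922,71.000" fill="none" stroke="#ff8800"/>
  <polygon points="81.922,83.013 132.324,83.013 132.324,97.338 81.922,97.338" fill="none" stroke="#ff8800"/>
</svg>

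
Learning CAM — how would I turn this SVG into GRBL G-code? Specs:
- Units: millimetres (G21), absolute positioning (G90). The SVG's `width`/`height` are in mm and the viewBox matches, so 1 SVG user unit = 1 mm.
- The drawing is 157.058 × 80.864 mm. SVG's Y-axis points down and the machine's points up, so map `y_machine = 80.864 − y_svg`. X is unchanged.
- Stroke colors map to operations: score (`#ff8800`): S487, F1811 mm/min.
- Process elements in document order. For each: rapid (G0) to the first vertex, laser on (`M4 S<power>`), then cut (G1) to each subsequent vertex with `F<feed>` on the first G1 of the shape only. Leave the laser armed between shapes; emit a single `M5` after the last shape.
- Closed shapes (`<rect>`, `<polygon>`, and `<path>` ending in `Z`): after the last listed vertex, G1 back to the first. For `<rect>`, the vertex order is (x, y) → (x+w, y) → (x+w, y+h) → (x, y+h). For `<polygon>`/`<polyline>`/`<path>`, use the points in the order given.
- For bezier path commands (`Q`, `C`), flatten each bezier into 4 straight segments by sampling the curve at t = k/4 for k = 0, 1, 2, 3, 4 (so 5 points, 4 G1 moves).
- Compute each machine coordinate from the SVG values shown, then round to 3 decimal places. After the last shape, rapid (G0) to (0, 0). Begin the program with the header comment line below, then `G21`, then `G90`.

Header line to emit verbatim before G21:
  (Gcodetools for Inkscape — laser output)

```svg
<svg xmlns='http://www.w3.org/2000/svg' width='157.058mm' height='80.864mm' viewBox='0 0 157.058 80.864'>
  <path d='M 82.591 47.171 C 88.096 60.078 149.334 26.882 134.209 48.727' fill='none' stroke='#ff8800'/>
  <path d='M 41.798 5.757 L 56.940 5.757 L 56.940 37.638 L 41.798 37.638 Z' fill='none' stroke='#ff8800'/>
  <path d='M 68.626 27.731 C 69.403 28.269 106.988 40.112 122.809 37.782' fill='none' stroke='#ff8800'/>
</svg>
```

(Gcodetools for Inkscape — laser output)
G21
G90
G0 X82.591 Y33.693
M4 S487
G1 X95.106 Y31.077 F1811
G1 X116.136 Y36.267
G1 X133.299 Y39.781
G1 X134.209 Y32.137
G0 X41.798 Y75.107
M4 S487
G1 X56.940 Y75.107 F1811
G1 X56.940 Y43.226
G1 X41.798 Y43.226
G1 X41.798 Y75.107
G0 X68.626 Y53.133
M4 S487
G1 X75.195 Y51.008 F1811
G1 X90.076 Y47.032
G1 X107.778 Y43.594
G1 X122.809 Y43.082
M5
G0 X0.000 Y0.000

viewBox `0 0 157.058 80.864` with mm width/height → 1 unit = 1 mm. Flip: y_m = 80.864 − y_svg.

**Shape 1** — `<path>` cubic bezier, stroke `#ff8800` → score (S487, F1811). Control points (SVG): P0=(82.591,47.171), P1=(88.096,60.078), P2=(149.334,26.882), P3=(134.209,48.727); sampled at t=k/4. Machine vertices: (82.591,33.693) → (95.106,31.077) → (116.136,36.267) → (133.299,39.781) → (134.209,32.137). Open path.

**Shape 2** — `<path>` rectangle, stroke `#ff8800` → score (S487, F1811). Machine vertices: (41.798,75.107) → (56.940,75.107) → (56.940,43.226) → (41.798,43.226) → (41.798,75.107). Closed: final G1 returns to the first vertex.

**Shape 3** — `<path>` cubic bezier, stroke `#ff8800` → score (S487, F1811). Control points (SVG): P0=(68.626,27.731), P1=(69.403,28.269), P2=(106.988,40.112), P3=(122.809,37.782); sampled at t=k/4. Machine vertices: (68.626,53.133) → (75.195,51.008) → (90.076,47.032) → (107.778,43.594) → (122.809,43.082). Open path.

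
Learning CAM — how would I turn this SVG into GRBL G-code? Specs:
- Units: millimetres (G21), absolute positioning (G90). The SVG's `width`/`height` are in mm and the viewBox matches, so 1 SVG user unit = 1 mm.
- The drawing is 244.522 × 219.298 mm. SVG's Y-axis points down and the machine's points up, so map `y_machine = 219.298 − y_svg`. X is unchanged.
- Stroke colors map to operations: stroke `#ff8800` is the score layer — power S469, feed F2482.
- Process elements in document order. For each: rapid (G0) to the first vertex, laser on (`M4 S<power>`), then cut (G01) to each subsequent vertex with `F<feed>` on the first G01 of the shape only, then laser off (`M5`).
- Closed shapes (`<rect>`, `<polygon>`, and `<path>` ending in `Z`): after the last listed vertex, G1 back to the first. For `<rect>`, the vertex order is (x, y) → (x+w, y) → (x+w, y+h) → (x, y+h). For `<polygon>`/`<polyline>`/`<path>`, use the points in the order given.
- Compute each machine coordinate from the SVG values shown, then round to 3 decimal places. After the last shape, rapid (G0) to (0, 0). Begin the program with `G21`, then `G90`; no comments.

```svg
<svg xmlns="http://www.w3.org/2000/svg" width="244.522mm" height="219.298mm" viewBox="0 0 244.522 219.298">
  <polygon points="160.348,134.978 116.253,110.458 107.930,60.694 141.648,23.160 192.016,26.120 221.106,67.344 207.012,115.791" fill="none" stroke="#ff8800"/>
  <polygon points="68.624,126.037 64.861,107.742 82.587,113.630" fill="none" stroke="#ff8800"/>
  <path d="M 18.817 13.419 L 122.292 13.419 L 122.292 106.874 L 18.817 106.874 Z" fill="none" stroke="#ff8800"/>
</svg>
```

G21
G90
G0 X160.348 Y84.320
M4 S469
G01 X116.253 Y108.840 F2482
G01 X107.930 Y158.604
G01 X141.648 Y196.138
G01 X192.016 Y193.178
G01 X221.106 Y151.954
G01 X207.012 Y103.507
G01 X160.348 Y84.320
M5
G0 X68.624 Y93.261
M4 S469
G01 X64.861 Y111.556 F2482
G01 X82.587 Y105.668
G01 X68.624 Y93.261
M5
G0 X18.817 Y205.879
M4 S469
G01 X122.292 Y205.879 F2482
G01 X122.292 Y112.424
G01 X18.817 Y112.424
G01 X18.817 Y205.879
M5
G0 X0.000 Y0.000

Since the viewBox matches the mm dimensions, user units are millimetres directly. The only transform is the Y-flip y_m = 219.298 − y_svg.

Shape 1 is a regular polygon drawn with `<polygon>`. Its stroke #ff8800 means score at S469, F2482. After flipping Y the toolpath is (160.348,84.320) → (116.253,108.840) → (107.930,158.604) → (141.648,196.138) → (192.016,193.178) → (221.106,151.954) → (207.012,103.507) → (160.348,84.320), returning to the start.

Shape 2 is a regular polygon drawn with `<polygon>`. Its stroke #ff8800 means score at S469, F2482. After flipping Y the toolpath is (68.624,93.261) → (64.861,111.556) → (82.587,105.668) → (68.624,93.261), returning to the start.

Shape 3 is a rectangle drawn with `<path>`. Its stroke #ff8800 means score at S469, F2482. After flipping Y the toolpath is (18.817,205.879) → (122.292,205.879) → (122.292,112.424) → (18.817,112.424) → (18.817,205.879), returning to the start.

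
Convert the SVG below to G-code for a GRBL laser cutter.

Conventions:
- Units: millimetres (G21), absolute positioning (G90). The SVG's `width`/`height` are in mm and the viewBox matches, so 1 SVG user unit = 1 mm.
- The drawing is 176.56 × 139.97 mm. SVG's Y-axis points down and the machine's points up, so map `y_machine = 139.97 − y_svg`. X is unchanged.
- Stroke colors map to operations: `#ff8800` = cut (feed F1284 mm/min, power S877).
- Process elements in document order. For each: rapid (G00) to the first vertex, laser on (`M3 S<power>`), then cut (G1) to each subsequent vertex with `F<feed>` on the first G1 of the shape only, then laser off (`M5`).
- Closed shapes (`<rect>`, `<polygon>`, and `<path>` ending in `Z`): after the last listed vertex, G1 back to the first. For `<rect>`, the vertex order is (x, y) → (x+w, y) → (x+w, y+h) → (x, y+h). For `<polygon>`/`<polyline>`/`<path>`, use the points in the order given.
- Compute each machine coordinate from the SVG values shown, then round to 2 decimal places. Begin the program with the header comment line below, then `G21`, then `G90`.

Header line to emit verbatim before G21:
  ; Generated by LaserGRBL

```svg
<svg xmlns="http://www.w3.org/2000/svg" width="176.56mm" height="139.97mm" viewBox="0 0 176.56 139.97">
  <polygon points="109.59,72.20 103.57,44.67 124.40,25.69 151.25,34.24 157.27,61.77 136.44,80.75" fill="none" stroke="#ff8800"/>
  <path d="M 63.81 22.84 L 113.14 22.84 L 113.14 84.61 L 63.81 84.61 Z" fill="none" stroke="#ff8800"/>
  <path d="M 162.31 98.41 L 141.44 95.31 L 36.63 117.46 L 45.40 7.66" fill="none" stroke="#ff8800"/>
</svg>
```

; Generated by LaserGRBL
G21
G90
G00 X109.59 Y67.77
M3 S877
G1 X103.57 Y95.30 F1284
G1 X124.40 Y114.28
G1 X151.25 Y105.73
G1 X157.27 Y78.20
G1 X136.44 Y59.22
G1 X109.59 Y67.77
M5
G00 X63.81 Y117.13
M3 S877
G1 X113.14 Y117.13 F1284
G1 X113.14 Y55.36
G1 X63.81 Y55.36
G1 X63.81 Y117.13
M5
G00 X162.31 Y41.56
M3 S877
G1 X141.44 Y44.66 F1284
G1 X36.63 Y22.51
G1 X45.40 Y132.31
M5

Since the viewBox matches the mm dimensions, user units are millimetres directly. The only transform is the Y-flip y_m = 139.97 − y_svg.

Shape 1 is a regular polygon drawn with `<polygon>`. Its stroke #ff8800 means cut at S877, F1284. After flipping Y the toolpath is (109.59,67.77) → (103.57,95.30) → (124.40,114.28) → (151.25,105.73) → (157.27,78.20) → (136.44,59.22) → (109.59,67.77), returning to the start.

Shape 2 is a rectangle drawn with `<path>`. Its stroke #ff8800 means cut at S877, F1284. After flipping Y the toolpath is (63.81,117.13) → (113.14,117.13) → (113.14,55.36) → (63.81,55.36) → (63.81,117.13), returning to the start.

Shape 3 is a open polyline drawn with `<path>`. Its stroke #ff8800 means cut at S877, F1284. After flipping Y the toolpath is (162.31,41.56) → (141.44,44.66) → (36.63,22.51) → (45.40,132.31).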